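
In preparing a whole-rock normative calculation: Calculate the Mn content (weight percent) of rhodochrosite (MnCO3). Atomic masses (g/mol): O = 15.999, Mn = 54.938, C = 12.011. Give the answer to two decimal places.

Molar mass of MnCO3: 1×54.938 + 1×12.011 + 3×15.999 = 114.946 g/mol.
Mass of Mn per formula unit: 1 × 54.938 = 54.938 g.
Weight fraction Mn = 54.938 / 114.946 = 0.4779.

47.79 weight percent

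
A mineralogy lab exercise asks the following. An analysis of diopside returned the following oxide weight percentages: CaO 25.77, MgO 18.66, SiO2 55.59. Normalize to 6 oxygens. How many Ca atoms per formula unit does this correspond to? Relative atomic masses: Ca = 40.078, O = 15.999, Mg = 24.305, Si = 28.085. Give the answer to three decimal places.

CaO: 25.77/56.077 = 0.45955 mol → 0.45955 mol Ca, 0.45955 mol O.
MgO: 18.66/40.304 = 0.46298 mol → 0.46298 mol Mg, 0.46298 mol O.
SiO2: 55.59/60.083 = 0.92522 mol → 0.92522 mol Si, 1.85044 mol O.
Total oxygen = 2.77297 mol. Normalization factor = 6/2.77297 = 2.16375.
Ca per 6 O = 0.45955 × 2.16375 = 0.994.

0.994 Ca apfu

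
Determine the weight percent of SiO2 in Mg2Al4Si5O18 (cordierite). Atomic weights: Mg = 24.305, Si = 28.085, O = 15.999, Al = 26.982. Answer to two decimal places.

51.36 wt%

M(Mg2Al4Si5O18) = 584.945 g/mol; M(SiO2) = 60.083 g/mol.
Moles SiO2 per formula unit = 5 Si ÷ 1 = 5.0000.
SiO2 fraction = (5.0000 × 60.083) / 584.945 = 300.415/584.945 = 0.5136.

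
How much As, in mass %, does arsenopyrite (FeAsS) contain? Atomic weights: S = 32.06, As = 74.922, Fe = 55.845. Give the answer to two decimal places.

Formula mass = 1·55.845 + 1·74.922 + 1·32.06 = 162.827 g/mol, of which 74.922 g is As.
So As makes up 74.922/162.827 = 0.4601 of the mass, i.e. 46.01%.

46.01 mass %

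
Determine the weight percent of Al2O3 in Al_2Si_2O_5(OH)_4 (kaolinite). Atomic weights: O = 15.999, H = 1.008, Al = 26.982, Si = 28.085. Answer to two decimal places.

Formula mass = 258.157 g/mol.
2 Al → 1.0000 mol Al2O3 per formula unit; M(Al2O3) = 101.961, so Al2O3 mass = 101.961 g.
101.961/258.157 × 100 = 39.50 wt%.

39.50 wt%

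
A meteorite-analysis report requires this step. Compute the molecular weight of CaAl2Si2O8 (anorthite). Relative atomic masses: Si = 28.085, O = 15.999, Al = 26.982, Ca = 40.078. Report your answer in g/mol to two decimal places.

278.20 g/mol

The formula mass is the sum 1×40.078 + 2×26.982 + 2×28.085 + 8×15.999.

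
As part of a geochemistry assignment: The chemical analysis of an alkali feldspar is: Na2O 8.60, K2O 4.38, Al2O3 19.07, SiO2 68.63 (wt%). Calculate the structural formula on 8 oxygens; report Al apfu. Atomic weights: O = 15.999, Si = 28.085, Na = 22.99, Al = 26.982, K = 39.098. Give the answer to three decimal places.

0.987 Al apfu

8.60 wt% Na2O ÷ 61.979 g/mol = 0.13876 mol, giving 0.27752 Na and 0.13876 O.
4.38 wt% K2O ÷ 94.195 g/mol = 0.04650 mol, giving 0.09300 K and 0.04650 O.
19.07 wt% Al2O3 ÷ 101.961 g/mol = 0.18703 mol, giving 0.37406 Al and 0.56109 O.
68.63 wt% SiO2 ÷ 60.083 g/mol = 1.14225 mol, giving 1.14225 Si and 2.28450 O.
Oxygen sums to 3.03085; scaling by 8/3.03085 = 2.63952 puts the formula on 8 O.
Al: 0.37406 × 2.63952 = 0.987 atoms per formula unit.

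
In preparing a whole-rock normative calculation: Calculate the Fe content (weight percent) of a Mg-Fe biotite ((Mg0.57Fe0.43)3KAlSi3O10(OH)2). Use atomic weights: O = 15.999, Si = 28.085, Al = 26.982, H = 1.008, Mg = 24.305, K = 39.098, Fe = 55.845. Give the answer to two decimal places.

15.73 weight percent

M((Mg0.57Fe0.43)3KAlSi3O10(OH)2) = 457.941 g/mol.
Fe contributes 1.29 × 55.845 = 72.040 g per mole.
72.040/457.941 = 0.1573 → 15.73%.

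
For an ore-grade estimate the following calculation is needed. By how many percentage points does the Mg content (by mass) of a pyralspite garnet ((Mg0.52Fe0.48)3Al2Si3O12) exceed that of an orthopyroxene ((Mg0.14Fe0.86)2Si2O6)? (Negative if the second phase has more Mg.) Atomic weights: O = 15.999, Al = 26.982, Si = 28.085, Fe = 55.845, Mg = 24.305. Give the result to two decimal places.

5.78 percentage points

First mineral: 37.916 g Mg in 448.540 g formula = 8.45 wt% Mg.
Second mineral: 6.805 g Mg in 255.023 g formula = 2.67 wt% Mg.
8.45% − 2.67% gives a difference of 5.78 percentage points.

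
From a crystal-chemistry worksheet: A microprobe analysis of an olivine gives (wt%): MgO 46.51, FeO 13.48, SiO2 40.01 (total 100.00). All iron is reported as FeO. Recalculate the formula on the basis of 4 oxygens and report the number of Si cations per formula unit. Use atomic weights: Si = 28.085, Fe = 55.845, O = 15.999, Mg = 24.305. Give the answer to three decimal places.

0.996 Si apfu

MgO (M=40.304): mol = 1.15398; Mg = 1.15398, O = 1.15398.
FeO (M=71.844): mol = 0.18763; Fe = 0.18763, O = 0.18763.
SiO2 (M=60.083): mol = 0.66591; Si = 0.66591, O = 1.33182.
ΣO = 2.67343; factor = 4/ΣO = 1.49621.
Si apfu = 0.66591 × 1.49621 = 0.996.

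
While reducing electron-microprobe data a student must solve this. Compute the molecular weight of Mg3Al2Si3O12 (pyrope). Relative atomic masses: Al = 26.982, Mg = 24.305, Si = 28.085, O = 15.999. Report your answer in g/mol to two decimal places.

403.12 g/mol

Mg: 3 × 24.305 = 72.9150
Al: 2 × 26.982 = 53.9640
Si: 3 × 28.085 = 84.2550
O: 12 × 15.999 = 191.9880
Summing the contributions gives the formula mass.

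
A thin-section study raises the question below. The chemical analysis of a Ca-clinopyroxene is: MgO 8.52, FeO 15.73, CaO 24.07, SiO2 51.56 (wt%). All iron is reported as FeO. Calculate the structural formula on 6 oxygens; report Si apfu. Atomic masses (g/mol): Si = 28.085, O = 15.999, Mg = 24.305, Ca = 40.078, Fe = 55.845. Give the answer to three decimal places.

1.999 Si apfu

MgO (M=40.304): mol = 0.21139; Mg = 0.21139, O = 0.21139.
FeO (M=71.844): mol = 0.21895; Fe = 0.21895, O = 0.21895.
CaO (M=56.077): mol = 0.42923; Ca = 0.42923, O = 0.42923.
SiO2 (M=60.083): mol = 0.85815; Si = 0.85815, O = 1.71630.
ΣO = 2.57587; factor = 6/ΣO = 2.32931.
Si apfu = 0.85815 × 2.32931 = 1.999.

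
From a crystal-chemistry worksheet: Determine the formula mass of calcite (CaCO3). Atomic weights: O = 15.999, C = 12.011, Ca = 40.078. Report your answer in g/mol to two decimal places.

100.09 g/mol

The formula mass is the sum 1·40.078 + 1·12.011 + 3·15.999.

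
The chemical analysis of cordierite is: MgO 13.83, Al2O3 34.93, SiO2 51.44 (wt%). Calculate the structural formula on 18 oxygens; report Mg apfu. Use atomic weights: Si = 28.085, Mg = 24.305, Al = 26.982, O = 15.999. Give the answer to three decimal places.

MgO: 13.83/40.304 = 0.34314 mol → 0.34314 mol Mg, 0.34314 mol O.
Al2O3: 34.93/101.961 = 0.34258 mol → 0.68516 mol Al, 1.02774 mol O.
SiO2: 51.44/60.083 = 0.85615 mol → 0.85615 mol Si, 1.71230 mol O.
Total oxygen = 3.08318 mol. Normalization factor = 18/3.08318 = 5.83813.
Mg per 18 O = 0.34314 × 5.83813 = 2.003.

2.003 Mg apfu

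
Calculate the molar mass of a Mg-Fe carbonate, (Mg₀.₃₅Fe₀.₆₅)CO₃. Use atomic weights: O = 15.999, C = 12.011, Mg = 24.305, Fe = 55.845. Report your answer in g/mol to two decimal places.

104.81 g/mol

M = 0.35(24.305) + 0.65(55.845) + 1(12.011) + 3(15.999)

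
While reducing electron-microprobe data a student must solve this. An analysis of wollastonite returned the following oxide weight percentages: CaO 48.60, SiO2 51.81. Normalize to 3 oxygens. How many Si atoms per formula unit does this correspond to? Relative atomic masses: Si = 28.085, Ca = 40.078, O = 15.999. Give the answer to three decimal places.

CaO (M=56.077): mol = 0.86667; Ca = 0.86667, O = 0.86667.
SiO2 (M=60.083): mol = 0.86231; Si = 0.86231, O = 1.72462.
ΣO = 2.59129; factor = 3/ΣO = 1.15772.
Si apfu = 0.86231 × 1.15772 = 0.998.

0.998 Si apfu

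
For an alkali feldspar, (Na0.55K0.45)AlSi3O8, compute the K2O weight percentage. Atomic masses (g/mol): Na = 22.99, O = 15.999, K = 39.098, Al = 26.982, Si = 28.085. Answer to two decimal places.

7.87 wt%

Formula mass = 269.468 g/mol.
0.45 K → 0.2250 mol K2O per formula unit; M(K2O) = 94.195, so K2O mass = 21.194 g.
21.194/269.468 × 100 = 7.87 wt%.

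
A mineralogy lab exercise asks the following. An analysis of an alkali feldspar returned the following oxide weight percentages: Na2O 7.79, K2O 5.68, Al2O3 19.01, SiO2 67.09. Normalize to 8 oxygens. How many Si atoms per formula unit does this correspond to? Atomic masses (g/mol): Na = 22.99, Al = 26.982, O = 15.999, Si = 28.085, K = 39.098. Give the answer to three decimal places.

Na2O (M=61.979): mol = 0.12569; Na = 0.25138, O = 0.12569.
K2O (M=94.195): mol = 0.06030; K = 0.12060, O = 0.06030.
Al2O3 (M=101.961): mol = 0.18644; Al = 0.37288, O = 0.55932.
SiO2 (M=60.083): mol = 1.11662; Si = 1.11662, O = 2.23324.
ΣO = 2.97855; factor = 8/ΣO = 2.68587.
Si apfu = 1.11662 × 2.68587 = 2.999.

2.999 Si apfu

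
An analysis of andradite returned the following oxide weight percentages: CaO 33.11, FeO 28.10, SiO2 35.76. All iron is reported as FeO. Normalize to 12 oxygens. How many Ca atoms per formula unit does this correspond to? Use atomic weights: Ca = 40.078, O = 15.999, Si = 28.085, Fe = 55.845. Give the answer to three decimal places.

3.262 Ca apfu

33.11 wt% CaO ÷ 56.077 g/mol = 0.59044 mol, giving 0.59044 Ca and 0.59044 O.
28.10 wt% FeO ÷ 71.844 g/mol = 0.39113 mol, giving 0.39113 Fe and 0.39113 O.
35.76 wt% SiO2 ÷ 60.083 g/mol = 0.59518 mol, giving 0.59518 Si and 1.19036 O.
Oxygen sums to 2.17193; scaling by 12/2.17193 = 5.52504 puts the formula on 12 O.
Ca: 0.59044 × 5.52504 = 3.262 atoms per formula unit.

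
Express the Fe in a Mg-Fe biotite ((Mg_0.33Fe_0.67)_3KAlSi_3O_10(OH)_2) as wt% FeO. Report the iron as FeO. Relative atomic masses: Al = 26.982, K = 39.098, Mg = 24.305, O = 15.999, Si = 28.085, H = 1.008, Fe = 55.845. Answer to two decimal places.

Molar mass of (Mg_0.33Fe_0.67)_3KAlSi_3O_10(OH)_2 = 0.99×24.305 + 2.01×55.845 + 1×39.098 + 1×26.982 + 3×28.085 + 12×15.999 + 2×1.008 = 480.649 g/mol.
Each formula unit contains 2.01 Fe, equivalent to 2.01/1 = 2.0100 mol FeO.
M(FeO) = 1×55.845 + 1×15.999 = 71.844 g/mol.
Mass of FeO per formula unit = 2.0100 × 71.844 = 144.406 g.
FeO wt% = 144.406 / 480.649 × 100 = 30.04%.

30.04 wt%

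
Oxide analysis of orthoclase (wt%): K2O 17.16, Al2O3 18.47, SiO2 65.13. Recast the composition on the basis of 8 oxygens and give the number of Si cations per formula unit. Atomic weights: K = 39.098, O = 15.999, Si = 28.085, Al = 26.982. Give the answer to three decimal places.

K2O: 17.16/94.195 = 0.18218 mol → 0.36436 mol K, 0.18218 mol O.
Al2O3: 18.47/101.961 = 0.18115 mol → 0.36230 mol Al, 0.54345 mol O.
SiO2: 65.13/60.083 = 1.08400 mol → 1.08400 mol Si, 2.16800 mol O.
Total oxygen = 2.89363 mol. Normalization factor = 8/2.89363 = 2.76469.
Si per 8 O = 1.08400 × 2.76469 = 2.997.

2.997 Si apfu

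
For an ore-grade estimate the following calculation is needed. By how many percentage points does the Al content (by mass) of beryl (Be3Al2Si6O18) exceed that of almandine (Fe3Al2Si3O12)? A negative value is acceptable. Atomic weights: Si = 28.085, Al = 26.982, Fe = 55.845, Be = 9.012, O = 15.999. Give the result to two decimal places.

First mineral: 53.964 g Al in 537.492 g formula = 10.04 wt% Al.
Second mineral: 53.964 g Al in 497.742 g formula = 10.84 wt% Al.
10.04% − 10.84% gives a difference of -0.80 percentage points.

-0.80 percentage points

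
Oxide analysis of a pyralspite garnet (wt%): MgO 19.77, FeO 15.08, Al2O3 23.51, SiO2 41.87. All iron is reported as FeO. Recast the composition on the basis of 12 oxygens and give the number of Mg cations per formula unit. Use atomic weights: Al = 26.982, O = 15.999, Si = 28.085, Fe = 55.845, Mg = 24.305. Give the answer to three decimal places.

MgO (M=40.304): mol = 0.49052; Mg = 0.49052, O = 0.49052.
FeO (M=71.844): mol = 0.20990; Fe = 0.20990, O = 0.20990.
Al2O3 (M=101.961): mol = 0.23058; Al = 0.46116, O = 0.69174.
SiO2 (M=60.083): mol = 0.69687; Si = 0.69687, O = 1.39374.
ΣO = 2.78590; factor = 12/ΣO = 4.30741.
Mg apfu = 0.49052 × 4.30741 = 2.113.

2.113 Mg apfu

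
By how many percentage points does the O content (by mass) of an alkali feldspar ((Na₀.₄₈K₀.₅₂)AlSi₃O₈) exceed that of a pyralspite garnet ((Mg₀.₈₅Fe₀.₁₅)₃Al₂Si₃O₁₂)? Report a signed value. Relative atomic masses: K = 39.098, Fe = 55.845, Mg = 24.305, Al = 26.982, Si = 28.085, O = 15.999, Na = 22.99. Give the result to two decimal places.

O in (Na₀.₄₈K₀.₅₂)AlSi₃O₈: molar mass 270.595 g/mol; 8×15.999 = 127.992 g → 47.30 wt%.
O in (Mg₀.₈₅Fe₀.₁₅)₃Al₂Si₃O₁₂: molar mass 417.315 g/mol; 12×15.999 = 191.988 g → 46.01 wt%.
Difference = 47.30 − 46.01 = 1.29 percentage points.

1.29 percentage points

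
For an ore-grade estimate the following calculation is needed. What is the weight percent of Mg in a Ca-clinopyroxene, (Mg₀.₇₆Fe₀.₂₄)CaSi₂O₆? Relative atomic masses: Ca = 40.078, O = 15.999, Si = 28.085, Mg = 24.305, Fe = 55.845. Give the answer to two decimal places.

8.24 wt%

Molar mass of (Mg₀.₇₆Fe₀.₂₄)CaSi₂O₆: 0.76×24.305 + 0.24×55.845 + 1×40.078 + 2×28.085 + 6×15.999 = 224.117 g/mol.
Mass of Mg per formula unit: 0.76 × 24.305 = 18.472 g.
Weight fraction Mg = 18.472 / 224.117 = 0.0824.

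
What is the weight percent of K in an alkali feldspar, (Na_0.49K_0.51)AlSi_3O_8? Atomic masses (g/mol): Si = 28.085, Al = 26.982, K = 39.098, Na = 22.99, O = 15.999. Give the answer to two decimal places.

M((Na_0.49K_0.51)AlSi_3O_8) = 270.434 g/mol.
K contributes 0.51 × 39.098 = 19.940 g per mole.
19.940/270.434 = 0.0737 → 7.37%.

7.37 wt%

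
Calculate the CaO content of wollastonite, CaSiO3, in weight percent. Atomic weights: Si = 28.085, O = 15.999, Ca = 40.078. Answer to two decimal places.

48.28 wt%

Formula mass = 116.160 g/mol.
1 Ca → 1.0000 mol CaO per formula unit; M(CaO) = 56.077, so CaO mass = 56.077 g.
56.077/116.160 × 100 = 48.28 wt%.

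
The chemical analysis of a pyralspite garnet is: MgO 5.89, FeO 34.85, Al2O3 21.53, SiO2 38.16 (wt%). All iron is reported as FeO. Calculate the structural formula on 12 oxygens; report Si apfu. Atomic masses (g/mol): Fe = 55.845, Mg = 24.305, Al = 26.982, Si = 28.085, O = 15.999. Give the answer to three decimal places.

MgO (M=40.304): mol = 0.14614; Mg = 0.14614, O = 0.14614.
FeO (M=71.844): mol = 0.48508; Fe = 0.48508, O = 0.48508.
Al2O3 (M=101.961): mol = 0.21116; Al = 0.42232, O = 0.63348.
SiO2 (M=60.083): mol = 0.63512; Si = 0.63512, O = 1.27024.
ΣO = 2.53494; factor = 12/ΣO = 4.73384.
Si apfu = 0.63512 × 4.73384 = 3.007.

3.007 Si apfu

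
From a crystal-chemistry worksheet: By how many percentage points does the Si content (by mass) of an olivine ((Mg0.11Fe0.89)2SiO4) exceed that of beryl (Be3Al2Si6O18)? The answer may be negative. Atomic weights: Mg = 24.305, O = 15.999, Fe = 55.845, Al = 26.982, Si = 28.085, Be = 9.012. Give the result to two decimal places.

M((Mg0.11Fe0.89)2SiO4) = 196.832 g/mol, so wt% Si = 28.085/196.832 × 100 = 14.27%.
M(Be3Al2Si6O18) = 537.492 g/mol, so wt% Si = 168.510/537.492 × 100 = 31.35%.
14.27 − 31.35 = -17.08 pp.

-17.08 percentage points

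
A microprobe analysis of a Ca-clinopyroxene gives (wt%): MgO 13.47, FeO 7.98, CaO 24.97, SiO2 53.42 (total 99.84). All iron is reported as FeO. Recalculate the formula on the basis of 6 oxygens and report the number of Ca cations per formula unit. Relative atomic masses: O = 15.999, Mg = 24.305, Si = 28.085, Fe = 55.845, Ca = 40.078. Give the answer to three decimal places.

MgO (M=40.304): mol = 0.33421; Mg = 0.33421, O = 0.33421.
FeO (M=71.844): mol = 0.11107; Fe = 0.11107, O = 0.11107.
CaO (M=56.077): mol = 0.44528; Ca = 0.44528, O = 0.44528.
SiO2 (M=60.083): mol = 0.88910; Si = 0.88910, O = 1.77820.
ΣO = 2.66876; factor = 6/ΣO = 2.24824.
Ca apfu = 0.44528 × 2.24824 = 1.001.

1.001 Ca apfu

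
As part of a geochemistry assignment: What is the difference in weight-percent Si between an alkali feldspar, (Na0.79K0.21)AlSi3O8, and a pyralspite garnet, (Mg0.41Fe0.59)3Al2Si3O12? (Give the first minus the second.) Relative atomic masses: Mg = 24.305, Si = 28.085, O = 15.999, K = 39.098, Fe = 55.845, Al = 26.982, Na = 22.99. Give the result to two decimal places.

13.36 percentage points

M((Na0.79K0.21)AlSi3O8) = 265.602 g/mol, so wt% Si = 84.255/265.602 × 100 = 31.72%.
M((Mg0.41Fe0.59)3Al2Si3O12) = 458.948 g/mol, so wt% Si = 84.255/458.948 × 100 = 18.36%.
31.72 − 18.36 = 13.36 pp.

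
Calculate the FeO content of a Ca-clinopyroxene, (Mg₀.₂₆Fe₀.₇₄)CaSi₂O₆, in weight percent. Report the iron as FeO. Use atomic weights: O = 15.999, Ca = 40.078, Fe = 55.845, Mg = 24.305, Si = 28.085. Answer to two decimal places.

22.16 wt%

M((Mg₀.₂₆Fe₀.₇₄)CaSi₂O₆) = 239.887 g/mol; M(FeO) = 71.844 g/mol.
Moles FeO per formula unit = 0.74 Fe ÷ 1 = 0.7400.
FeO fraction = (0.7400 × 71.844) / 239.887 = 53.165/239.887 = 0.2216.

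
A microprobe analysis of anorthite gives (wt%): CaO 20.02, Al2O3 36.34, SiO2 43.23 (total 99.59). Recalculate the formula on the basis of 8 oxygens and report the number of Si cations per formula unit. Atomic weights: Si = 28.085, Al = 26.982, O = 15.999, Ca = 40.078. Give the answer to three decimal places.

2.009 Si apfu

CaO: 20.02/56.077 = 0.35701 mol → 0.35701 mol Ca, 0.35701 mol O.
Al2O3: 36.34/101.961 = 0.35641 mol → 0.71282 mol Al, 1.06923 mol O.
SiO2: 43.23/60.083 = 0.71950 mol → 0.71950 mol Si, 1.43900 mol O.
Total oxygen = 2.86524 mol. Normalization factor = 8/2.86524 = 2.79209.
Si per 8 O = 0.71950 × 2.79209 = 2.009.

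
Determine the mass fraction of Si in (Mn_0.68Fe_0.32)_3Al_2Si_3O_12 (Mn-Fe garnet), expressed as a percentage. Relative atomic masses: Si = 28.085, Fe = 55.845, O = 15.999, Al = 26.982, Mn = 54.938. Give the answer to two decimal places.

M((Mn_0.68Fe_0.32)_3Al_2Si_3O_12) = 495.892 g/mol.
Si contributes 3 × 28.085 = 84.255 g per mole.
84.255/495.892 = 0.1699 → 16.99%.

16.99 mass %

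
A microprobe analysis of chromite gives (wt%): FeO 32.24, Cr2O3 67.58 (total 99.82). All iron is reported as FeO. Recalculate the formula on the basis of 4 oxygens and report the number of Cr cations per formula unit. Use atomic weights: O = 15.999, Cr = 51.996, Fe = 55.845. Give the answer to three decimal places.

32.24 wt% FeO ÷ 71.844 g/mol = 0.44875 mol, giving 0.44875 Fe and 0.44875 O.
67.58 wt% Cr2O3 ÷ 151.989 g/mol = 0.44464 mol, giving 0.88928 Cr and 1.33392 O.
Oxygen sums to 1.78267; scaling by 4/1.78267 = 2.24383 puts the formula on 4 O.
Cr: 0.88928 × 2.24383 = 1.995 atoms per formula unit.

1.995 Cr apfu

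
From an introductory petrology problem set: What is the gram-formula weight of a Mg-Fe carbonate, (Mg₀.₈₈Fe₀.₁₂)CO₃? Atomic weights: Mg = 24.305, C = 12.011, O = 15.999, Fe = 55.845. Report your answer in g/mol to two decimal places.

88.10 g/mol

The formula mass is the sum 0.88×24.305 + 0.12×55.845 + 1×12.011 + 3×15.999.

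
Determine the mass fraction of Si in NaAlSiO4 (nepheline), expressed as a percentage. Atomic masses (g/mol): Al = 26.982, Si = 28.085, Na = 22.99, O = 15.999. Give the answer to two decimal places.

19.77 mass %

Molar mass of NaAlSiO4: 1×22.99 + 1×26.982 + 1×28.085 + 4×15.999 = 142.053 g/mol.
Mass of Si per formula unit: 1 × 28.085 = 28.085 g.
Weight fraction Si = 28.085 / 142.053 = 0.1977.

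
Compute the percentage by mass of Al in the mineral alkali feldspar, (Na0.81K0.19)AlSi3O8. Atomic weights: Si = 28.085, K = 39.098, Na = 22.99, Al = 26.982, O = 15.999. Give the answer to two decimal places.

10.17 weight percent

Molar mass of (Na0.81K0.19)AlSi3O8: 0.81×22.99 + 0.19×39.098 + 1×26.982 + 3×28.085 + 8×15.999 = 265.280 g/mol.
Mass of Al per formula unit: 1 × 26.982 = 26.982 g.
Weight fraction Al = 26.982 / 265.280 = 0.1017.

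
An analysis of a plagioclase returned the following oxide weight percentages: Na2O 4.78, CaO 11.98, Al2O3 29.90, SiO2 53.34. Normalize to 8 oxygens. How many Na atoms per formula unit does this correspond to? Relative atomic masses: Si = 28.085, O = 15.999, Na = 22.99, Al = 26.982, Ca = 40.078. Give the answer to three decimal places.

0.419 Na apfu

4.78 wt% Na2O ÷ 61.979 g/mol = 0.07712 mol, giving 0.15424 Na and 0.07712 O.
11.98 wt% CaO ÷ 56.077 g/mol = 0.21363 mol, giving 0.21363 Ca and 0.21363 O.
29.90 wt% Al2O3 ÷ 101.961 g/mol = 0.29325 mol, giving 0.58650 Al and 0.87975 O.
53.34 wt% SiO2 ÷ 60.083 g/mol = 0.88777 mol, giving 0.88777 Si and 1.77554 O.
Oxygen sums to 2.94604; scaling by 8/2.94604 = 2.71551 puts the formula on 8 O.
Na: 0.15424 × 2.71551 = 0.419 atoms per formula unit.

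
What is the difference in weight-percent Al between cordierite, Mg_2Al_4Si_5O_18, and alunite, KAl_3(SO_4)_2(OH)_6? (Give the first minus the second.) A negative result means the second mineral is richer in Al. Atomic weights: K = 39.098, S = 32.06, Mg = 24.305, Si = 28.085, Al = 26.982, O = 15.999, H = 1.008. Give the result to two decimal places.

-1.09 percentage points

M(Mg_2Al_4Si_5O_18) = 584.945 g/mol, so wt% Al = 107.928/584.945 × 100 = 18.45%.
M(KAl_3(SO_4)_2(OH)_6) = 414.198 g/mol, so wt% Al = 80.946/414.198 × 100 = 19.54%.
18.45 − 19.54 = -1.09 pp.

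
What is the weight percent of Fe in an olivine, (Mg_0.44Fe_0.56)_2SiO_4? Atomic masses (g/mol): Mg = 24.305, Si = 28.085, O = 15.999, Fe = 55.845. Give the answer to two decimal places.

35.53 weight percent

Formula mass = 0.88·24.305 + 1.12·55.845 + 1·28.085 + 4·15.999 = 176.016 g/mol, of which 62.546 g is Fe.
So Fe makes up 62.546/176.016 = 0.3553 of the mass, i.e. 35.53%.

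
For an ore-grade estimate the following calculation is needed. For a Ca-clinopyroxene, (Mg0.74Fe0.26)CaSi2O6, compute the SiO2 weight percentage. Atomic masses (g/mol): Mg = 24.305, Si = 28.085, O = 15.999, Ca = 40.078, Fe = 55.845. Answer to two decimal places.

Formula mass = 224.747 g/mol.
2 Si → 2.0000 mol SiO2 per formula unit; M(SiO2) = 60.083, so SiO2 mass = 120.166 g.
120.166/224.747 × 100 = 53.47 wt%.

53.47 wt%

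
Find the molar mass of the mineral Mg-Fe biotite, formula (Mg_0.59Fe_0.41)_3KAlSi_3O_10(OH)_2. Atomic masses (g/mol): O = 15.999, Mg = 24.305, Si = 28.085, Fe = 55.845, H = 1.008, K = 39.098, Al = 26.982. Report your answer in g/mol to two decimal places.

The formula mass is the sum 1.77·24.305 + 1.23·55.845 + 1·39.098 + 1·26.982 + 3·28.085 + 12·15.999 + 2·1.008.

456.05 g/mol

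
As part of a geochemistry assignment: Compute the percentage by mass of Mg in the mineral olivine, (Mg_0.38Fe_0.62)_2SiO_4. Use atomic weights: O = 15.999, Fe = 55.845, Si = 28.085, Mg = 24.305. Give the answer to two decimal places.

10.27 wt%

M((Mg_0.38Fe_0.62)_2SiO_4) = 179.801 g/mol.
Mg contributes 0.76 × 24.305 = 18.472 g per mole.
18.472/179.801 = 0.1027 → 10.27%.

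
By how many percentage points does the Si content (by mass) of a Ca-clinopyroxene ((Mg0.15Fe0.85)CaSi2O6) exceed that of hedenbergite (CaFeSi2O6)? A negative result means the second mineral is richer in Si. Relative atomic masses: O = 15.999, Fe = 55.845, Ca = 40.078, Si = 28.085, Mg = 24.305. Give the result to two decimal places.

First mineral: 56.170 g Si in 243.356 g formula = 23.08 wt% Si.
Second mineral: 56.170 g Si in 248.087 g formula = 22.64 wt% Si.
23.08% − 22.64% gives a difference of 0.44 percentage points.

0.44 percentage points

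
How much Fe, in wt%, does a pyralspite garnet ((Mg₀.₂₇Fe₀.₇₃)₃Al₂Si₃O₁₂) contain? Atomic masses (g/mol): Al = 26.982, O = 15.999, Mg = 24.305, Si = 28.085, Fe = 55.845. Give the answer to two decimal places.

Formula mass = 0.81×24.305 + 2.19×55.845 + 2×26.982 + 3×28.085 + 12×15.999 = 472.195 g/mol, of which 122.301 g is Fe.
So Fe makes up 122.301/472.195 = 0.2590 of the mass, i.e. 25.90%.

25.90 wt%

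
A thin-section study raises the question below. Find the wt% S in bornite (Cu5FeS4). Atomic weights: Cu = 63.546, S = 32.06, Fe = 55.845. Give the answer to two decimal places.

25.56 wt%

Molar mass of Cu5FeS4: 5*63.546 + 1*55.845 + 4*32.06 = 501.815 g/mol.
Mass of S per formula unit: 4 × 32.06 = 128.240 g.
Weight fraction S = 128.240 / 501.815 = 0.2556.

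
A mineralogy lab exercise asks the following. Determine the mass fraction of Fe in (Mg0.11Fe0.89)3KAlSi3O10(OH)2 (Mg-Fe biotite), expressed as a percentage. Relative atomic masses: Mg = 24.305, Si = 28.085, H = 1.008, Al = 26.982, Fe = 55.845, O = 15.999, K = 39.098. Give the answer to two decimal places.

29.73 mass %

Molar mass of (Mg0.11Fe0.89)3KAlSi3O10(OH)2: 0.33×24.305 + 2.67×55.845 + 1×39.098 + 1×26.982 + 3×28.085 + 12×15.999 + 2×1.008 = 501.466 g/mol.
Mass of Fe per formula unit: 2.67 × 55.845 = 149.106 g.
Weight fraction Fe = 149.106 / 501.466 = 0.2973.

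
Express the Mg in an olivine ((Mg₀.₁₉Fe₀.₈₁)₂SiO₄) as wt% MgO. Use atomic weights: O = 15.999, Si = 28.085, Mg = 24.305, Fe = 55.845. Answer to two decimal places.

Molar mass of (Mg₀.₁₉Fe₀.₈₁)₂SiO₄ = 0.38×24.305 + 1.62×55.845 + 1×28.085 + 4×15.999 = 191.786 g/mol.
Each formula unit contains 0.38 Mg, equivalent to 0.38/1 = 0.3800 mol MgO.
M(MgO) = 1×24.305 + 1×15.999 = 40.304 g/mol.
Mass of MgO per formula unit = 0.3800 × 40.304 = 15.316 g.
MgO wt% = 15.316 / 191.786 × 100 = 7.99%.

7.99 wt%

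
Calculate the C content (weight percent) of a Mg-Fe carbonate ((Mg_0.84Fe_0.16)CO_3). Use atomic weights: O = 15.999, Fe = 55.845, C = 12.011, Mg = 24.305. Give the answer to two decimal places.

M((Mg_0.84Fe_0.16)CO_3) = 89.359 g/mol.
C contributes 1 × 12.011 = 12.011 g per mole.
12.011/89.359 = 0.1344 → 13.44%.

13.44 weight percent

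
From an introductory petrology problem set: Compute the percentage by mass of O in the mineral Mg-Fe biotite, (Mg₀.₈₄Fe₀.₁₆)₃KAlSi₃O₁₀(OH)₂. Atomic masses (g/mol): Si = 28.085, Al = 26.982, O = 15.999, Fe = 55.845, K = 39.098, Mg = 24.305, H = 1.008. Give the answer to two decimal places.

Formula mass = 2.52×24.305 + 0.48×55.845 + 1×39.098 + 1×26.982 + 3×28.085 + 12×15.999 + 2×1.008 = 432.393 g/mol, of which 191.988 g is O.
So O makes up 191.988/432.393 = 0.4440 of the mass, i.e. 44.40%.

44.40 mass %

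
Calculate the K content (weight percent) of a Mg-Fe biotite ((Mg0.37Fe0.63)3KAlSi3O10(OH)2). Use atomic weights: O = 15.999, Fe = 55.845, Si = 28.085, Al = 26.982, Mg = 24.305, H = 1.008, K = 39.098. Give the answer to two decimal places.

8.20 weight percent

M((Mg0.37Fe0.63)3KAlSi3O10(OH)2) = 476.865 g/mol.
K contributes 1 × 39.098 = 39.098 g per mole.
39.098/476.865 = 0.0820 → 8.20%.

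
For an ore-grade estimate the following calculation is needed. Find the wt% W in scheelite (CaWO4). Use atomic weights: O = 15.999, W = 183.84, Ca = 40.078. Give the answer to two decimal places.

63.85 weight percent

Formula mass = 1·40.078 + 1·183.84 + 4·15.999 = 287.914 g/mol, of which 183.840 g is W.
So W makes up 183.840/287.914 = 0.6385 of the mass, i.e. 63.85%.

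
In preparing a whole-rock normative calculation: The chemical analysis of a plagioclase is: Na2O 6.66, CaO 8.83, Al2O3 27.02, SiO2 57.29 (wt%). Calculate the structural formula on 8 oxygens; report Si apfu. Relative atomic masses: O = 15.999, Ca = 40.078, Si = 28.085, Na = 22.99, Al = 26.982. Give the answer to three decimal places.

2.571 Si apfu

Na2O: 6.66/61.979 = 0.10746 mol → 0.21492 mol Na, 0.10746 mol O.
CaO: 8.83/56.077 = 0.15746 mol → 0.15746 mol Ca, 0.15746 mol O.
Al2O3: 27.02/101.961 = 0.26500 mol → 0.53000 mol Al, 0.79500 mol O.
SiO2: 57.29/60.083 = 0.95351 mol → 0.95351 mol Si, 1.90702 mol O.
Total oxygen = 2.96694 mol. Normalization factor = 8/2.96694 = 2.69638.
Si per 8 O = 0.95351 × 2.69638 = 2.571.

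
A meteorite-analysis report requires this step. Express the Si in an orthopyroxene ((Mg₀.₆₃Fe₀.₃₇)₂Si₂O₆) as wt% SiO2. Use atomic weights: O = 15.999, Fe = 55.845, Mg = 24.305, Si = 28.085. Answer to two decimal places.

53.62 wt%

Molar mass of (Mg₀.₆₃Fe₀.₃₇)₂Si₂O₆ = 1.26*24.305 + 0.74*55.845 + 2*28.085 + 6*15.999 = 224.114 g/mol.
Each formula unit contains 2 Si, equivalent to 2/1 = 2.0000 mol SiO2.
M(SiO2) = 1×28.085 + 2×15.999 = 60.083 g/mol.
Mass of SiO2 per formula unit = 2.0000 × 60.083 = 120.166 g.
SiO2 wt% = 120.166 / 224.114 × 100 = 53.62%.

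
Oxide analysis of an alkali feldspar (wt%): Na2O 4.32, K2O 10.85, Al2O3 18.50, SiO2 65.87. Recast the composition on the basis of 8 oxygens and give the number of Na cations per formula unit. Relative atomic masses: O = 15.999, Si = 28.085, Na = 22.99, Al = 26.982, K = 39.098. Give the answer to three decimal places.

4.32 wt% Na2O ÷ 61.979 g/mol = 0.06970 mol, giving 0.13940 Na and 0.06970 O.
10.85 wt% K2O ÷ 94.195 g/mol = 0.11519 mol, giving 0.23038 K and 0.11519 O.
18.50 wt% Al2O3 ÷ 101.961 g/mol = 0.18144 mol, giving 0.36288 Al and 0.54432 O.
65.87 wt% SiO2 ÷ 60.083 g/mol = 1.09632 mol, giving 1.09632 Si and 2.19264 O.
Oxygen sums to 2.92185; scaling by 8/2.92185 = 2.73799 puts the formula on 8 O.
Na: 0.13940 × 2.73799 = 0.382 atoms per formula unit.

0.382 Na apfu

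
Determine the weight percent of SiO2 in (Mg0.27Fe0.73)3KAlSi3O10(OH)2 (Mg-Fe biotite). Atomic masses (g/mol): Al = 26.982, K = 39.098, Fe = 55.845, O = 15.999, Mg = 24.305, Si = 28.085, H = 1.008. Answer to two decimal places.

Molar mass of (Mg0.27Fe0.73)3KAlSi3O10(OH)2 = 0.81×24.305 + 2.19×55.845 + 1×39.098 + 1×26.982 + 3×28.085 + 12×15.999 + 2×1.008 = 486.327 g/mol.
Each formula unit contains 3 Si, equivalent to 3/1 = 3.0000 mol SiO2.
M(SiO2) = 1×28.085 + 2×15.999 = 60.083 g/mol.
Mass of SiO2 per formula unit = 3.0000 × 60.083 = 180.249 g.
SiO2 wt% = 180.249 / 486.327 × 100 = 37.06%.

37.06 wt%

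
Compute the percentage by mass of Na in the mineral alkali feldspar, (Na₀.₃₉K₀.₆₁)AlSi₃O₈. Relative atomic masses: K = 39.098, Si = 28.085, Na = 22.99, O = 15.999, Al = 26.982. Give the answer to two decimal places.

M((Na₀.₃₉K₀.₆₁)AlSi₃O₈) = 272.045 g/mol.
Na contributes 0.39 × 22.99 = 8.966 g per mole.
8.966/272.045 = 0.0330 → 3.30%.

3.30 mass %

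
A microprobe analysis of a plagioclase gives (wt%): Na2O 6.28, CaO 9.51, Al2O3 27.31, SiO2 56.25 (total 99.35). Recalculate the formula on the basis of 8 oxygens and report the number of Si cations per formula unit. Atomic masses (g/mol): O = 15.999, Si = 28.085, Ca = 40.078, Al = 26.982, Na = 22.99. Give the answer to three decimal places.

2.542 Si apfu

Na2O: 6.28/61.979 = 0.10132 mol → 0.20264 mol Na, 0.10132 mol O.
CaO: 9.51/56.077 = 0.16959 mol → 0.16959 mol Ca, 0.16959 mol O.
Al2O3: 27.31/101.961 = 0.26785 mol → 0.53570 mol Al, 0.80355 mol O.
SiO2: 56.25/60.083 = 0.93620 mol → 0.93620 mol Si, 1.87240 mol O.
Total oxygen = 2.94686 mol. Normalization factor = 8/2.94686 = 2.71475.
Si per 8 O = 0.93620 × 2.71475 = 2.542.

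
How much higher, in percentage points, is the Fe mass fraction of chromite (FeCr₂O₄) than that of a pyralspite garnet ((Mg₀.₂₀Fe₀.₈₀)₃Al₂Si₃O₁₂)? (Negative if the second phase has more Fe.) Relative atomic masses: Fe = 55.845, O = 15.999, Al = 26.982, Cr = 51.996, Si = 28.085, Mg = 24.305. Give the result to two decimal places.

M(FeCr₂O₄) = 223.833 g/mol, so wt% Fe = 55.845/223.833 × 100 = 24.95%.
M((Mg₀.₂₀Fe₀.₈₀)₃Al₂Si₃O₁₂) = 478.818 g/mol, so wt% Fe = 134.028/478.818 × 100 = 27.99%.
24.95 − 27.99 = -3.04 pp.

-3.04 percentage points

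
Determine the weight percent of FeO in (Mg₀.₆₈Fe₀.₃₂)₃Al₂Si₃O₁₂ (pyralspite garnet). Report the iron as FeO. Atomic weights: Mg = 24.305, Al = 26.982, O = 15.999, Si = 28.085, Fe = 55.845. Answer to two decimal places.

Formula mass = 433.400 g/mol.
0.96 Fe → 0.9600 mol FeO per formula unit; M(FeO) = 71.844, so FeO mass = 68.970 g.
68.970/433.400 × 100 = 15.91 wt%.

15.91 wt%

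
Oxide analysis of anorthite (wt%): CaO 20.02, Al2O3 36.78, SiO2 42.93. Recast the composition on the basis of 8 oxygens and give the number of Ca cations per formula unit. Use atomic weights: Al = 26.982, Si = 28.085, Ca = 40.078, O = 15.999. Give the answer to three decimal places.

20.02 wt% CaO ÷ 56.077 g/mol = 0.35701 mol, giving 0.35701 Ca and 0.35701 O.
36.78 wt% Al2O3 ÷ 101.961 g/mol = 0.36073 mol, giving 0.72146 Al and 1.08219 O.
42.93 wt% SiO2 ÷ 60.083 g/mol = 0.71451 mol, giving 0.71451 Si and 1.42902 O.
Oxygen sums to 2.86822; scaling by 8/2.86822 = 2.78919 puts the formula on 8 O.
Ca: 0.35701 × 2.78919 = 0.996 atoms per formula unit.

0.996 Ca apfu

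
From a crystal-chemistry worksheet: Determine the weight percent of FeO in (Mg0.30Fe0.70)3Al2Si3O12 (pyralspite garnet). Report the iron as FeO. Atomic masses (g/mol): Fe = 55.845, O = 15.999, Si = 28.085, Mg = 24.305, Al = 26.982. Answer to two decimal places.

32.14 wt%

Molar mass of (Mg0.30Fe0.70)3Al2Si3O12 = 0.90×24.305 + 2.10×55.845 + 2×26.982 + 3×28.085 + 12×15.999 = 469.356 g/mol.
Each formula unit contains 2.10 Fe, equivalent to 2.10/1 = 2.1000 mol FeO.
M(FeO) = 1×55.845 + 1×15.999 = 71.844 g/mol.
Mass of FeO per formula unit = 2.1000 × 71.844 = 150.872 g.
FeO wt% = 150.872 / 469.356 × 100 = 32.14%.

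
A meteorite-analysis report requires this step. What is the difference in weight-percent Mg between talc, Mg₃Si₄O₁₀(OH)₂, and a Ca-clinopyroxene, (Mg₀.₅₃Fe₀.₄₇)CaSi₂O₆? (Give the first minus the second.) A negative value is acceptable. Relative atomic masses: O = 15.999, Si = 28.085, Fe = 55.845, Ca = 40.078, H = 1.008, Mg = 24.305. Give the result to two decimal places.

13.66 percentage points

First mineral: 72.915 g Mg in 379.259 g formula = 19.23 wt% Mg.
Second mineral: 12.882 g Mg in 231.371 g formula = 5.57 wt% Mg.
19.23% − 5.57% gives a difference of 13.66 percentage points.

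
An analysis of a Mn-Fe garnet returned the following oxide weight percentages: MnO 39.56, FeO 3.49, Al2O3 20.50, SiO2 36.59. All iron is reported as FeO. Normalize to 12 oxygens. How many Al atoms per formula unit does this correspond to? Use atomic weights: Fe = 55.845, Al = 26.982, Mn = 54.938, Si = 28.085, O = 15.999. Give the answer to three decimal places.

MnO (M=70.937): mol = 0.55768; Mn = 0.55768, O = 0.55768.
FeO (M=71.844): mol = 0.04858; Fe = 0.04858, O = 0.04858.
Al2O3 (M=101.961): mol = 0.20106; Al = 0.40212, O = 0.60318.
SiO2 (M=60.083): mol = 0.60899; Si = 0.60899, O = 1.21798.
ΣO = 2.42742; factor = 12/ΣO = 4.94352.
Al apfu = 0.40212 × 4.94352 = 1.988.

1.988 Al apfu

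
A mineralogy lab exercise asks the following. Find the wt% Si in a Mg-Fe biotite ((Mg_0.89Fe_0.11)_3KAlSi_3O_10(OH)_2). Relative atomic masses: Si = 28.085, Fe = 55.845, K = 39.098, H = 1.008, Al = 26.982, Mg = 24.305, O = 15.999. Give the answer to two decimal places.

M((Mg_0.89Fe_0.11)_3KAlSi_3O_10(OH)_2) = 427.662 g/mol.
Si contributes 3 × 28.085 = 84.255 g per mole.
84.255/427.662 = 0.1970 → 19.70%.

19.70 weight percent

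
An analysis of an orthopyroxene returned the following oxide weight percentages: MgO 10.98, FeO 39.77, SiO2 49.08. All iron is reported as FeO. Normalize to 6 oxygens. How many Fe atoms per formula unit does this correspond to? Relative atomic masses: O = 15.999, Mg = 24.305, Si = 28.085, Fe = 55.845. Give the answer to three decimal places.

MgO (M=40.304): mol = 0.27243; Mg = 0.27243, O = 0.27243.
FeO (M=71.844): mol = 0.55356; Fe = 0.55356, O = 0.55356.
SiO2 (M=60.083): mol = 0.81687; Si = 0.81687, O = 1.63374.
ΣO = 2.45973; factor = 6/ΣO = 2.43929.
Fe apfu = 0.55356 × 2.43929 = 1.350.

1.350 Fe apfu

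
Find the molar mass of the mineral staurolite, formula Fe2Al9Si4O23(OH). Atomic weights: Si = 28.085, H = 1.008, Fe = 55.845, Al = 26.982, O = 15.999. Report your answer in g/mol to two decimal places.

The formula mass is the sum 2*55.845 + 9*26.982 + 4*28.085 + 24*15.999 + 1*1.008.

851.85 g/mol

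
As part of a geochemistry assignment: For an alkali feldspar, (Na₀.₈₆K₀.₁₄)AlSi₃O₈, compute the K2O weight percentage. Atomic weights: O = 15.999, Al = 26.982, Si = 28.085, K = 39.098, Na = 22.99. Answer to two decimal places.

2.49 wt%

Molar mass of (Na₀.₈₆K₀.₁₄)AlSi₃O₈ = 0.86*22.99 + 0.14*39.098 + 1*26.982 + 3*28.085 + 8*15.999 = 264.474 g/mol.
Each formula unit contains 0.14 K, equivalent to 0.14/2 = 0.0700 mol K2O.
M(K2O) = 2×39.098 + 1×15.999 = 94.195 g/mol.
Mass of K2O per formula unit = 0.0700 × 94.195 = 6.594 g.
K2O wt% = 6.594 / 264.474 × 100 = 2.49%.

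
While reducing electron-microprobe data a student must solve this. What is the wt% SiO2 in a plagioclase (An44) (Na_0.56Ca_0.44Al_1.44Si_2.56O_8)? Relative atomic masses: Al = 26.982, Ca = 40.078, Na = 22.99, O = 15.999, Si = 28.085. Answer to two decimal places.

Formula mass = 269.252 g/mol.
2.56 Si → 2.5600 mol SiO2 per formula unit; M(SiO2) = 60.083, so SiO2 mass = 153.812 g.
153.812/269.252 × 100 = 57.13 wt%.

57.13 wt%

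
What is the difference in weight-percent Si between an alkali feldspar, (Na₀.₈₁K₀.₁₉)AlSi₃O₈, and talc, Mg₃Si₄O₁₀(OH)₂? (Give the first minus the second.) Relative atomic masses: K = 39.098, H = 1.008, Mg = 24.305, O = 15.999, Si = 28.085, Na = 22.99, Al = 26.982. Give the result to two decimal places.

First mineral: 84.255 g Si in 265.280 g formula = 31.76 wt% Si.
Second mineral: 112.340 g Si in 379.259 g formula = 29.62 wt% Si.
31.76% − 29.62% gives a difference of 2.14 percentage points.

2.14 percentage points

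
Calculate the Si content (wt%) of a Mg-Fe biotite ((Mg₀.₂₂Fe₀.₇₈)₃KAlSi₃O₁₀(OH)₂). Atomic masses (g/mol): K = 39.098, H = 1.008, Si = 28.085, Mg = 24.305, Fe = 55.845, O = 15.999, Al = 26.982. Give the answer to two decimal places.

Formula mass = 0.66×24.305 + 2.34×55.845 + 1×39.098 + 1×26.982 + 3×28.085 + 12×15.999 + 2×1.008 = 491.058 g/mol, of which 84.255 g is Si.
So Si makes up 84.255/491.058 = 0.1716 of the mass, i.e. 17.16%.

17.16 wt%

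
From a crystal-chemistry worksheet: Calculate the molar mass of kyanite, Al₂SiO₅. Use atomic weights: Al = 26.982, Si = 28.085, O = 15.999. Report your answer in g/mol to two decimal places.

162.04 g/mol

Al: 2 × 26.982 = 53.9640
Si: 1 × 28.085 = 28.0850
O: 5 × 15.999 = 79.9950
Summing the contributions gives the formula mass.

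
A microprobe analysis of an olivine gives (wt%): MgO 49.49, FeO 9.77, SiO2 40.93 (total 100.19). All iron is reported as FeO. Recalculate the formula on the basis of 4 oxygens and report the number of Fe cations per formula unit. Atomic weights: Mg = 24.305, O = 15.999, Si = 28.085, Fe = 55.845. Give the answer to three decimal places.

49.49 wt% MgO ÷ 40.304 g/mol = 1.22792 mol, giving 1.22792 Mg and 1.22792 O.
9.77 wt% FeO ÷ 71.844 g/mol = 0.13599 mol, giving 0.13599 Fe and 0.13599 O.
40.93 wt% SiO2 ÷ 60.083 g/mol = 0.68122 mol, giving 0.68122 Si and 1.36244 O.
Oxygen sums to 2.72635; scaling by 4/2.72635 = 1.46716 puts the formula on 4 O.
Fe: 0.13599 × 1.46716 = 0.200 atoms per formula unit.

0.200 Fe apfu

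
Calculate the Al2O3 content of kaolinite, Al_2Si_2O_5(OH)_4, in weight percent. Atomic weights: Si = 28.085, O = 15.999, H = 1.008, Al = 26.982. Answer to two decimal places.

39.50 wt%

Formula mass = 258.157 g/mol.
2 Al → 1.0000 mol Al2O3 per formula unit; M(Al2O3) = 101.961, so Al2O3 mass = 101.961 g.
101.961/258.157 × 100 = 39.50 wt%.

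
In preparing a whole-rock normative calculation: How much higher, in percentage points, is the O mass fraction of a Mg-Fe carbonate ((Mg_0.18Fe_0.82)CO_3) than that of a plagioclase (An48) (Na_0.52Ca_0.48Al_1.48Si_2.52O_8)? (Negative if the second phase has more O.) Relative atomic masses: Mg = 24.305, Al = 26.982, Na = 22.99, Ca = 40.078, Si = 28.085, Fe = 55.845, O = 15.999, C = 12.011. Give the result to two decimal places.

O in (Mg_0.18Fe_0.82)CO_3: molar mass 110.176 g/mol; 3×15.999 = 47.997 g → 43.56 wt%.
O in Na_0.52Ca_0.48Al_1.48Si_2.52O_8: molar mass 269.892 g/mol; 8×15.999 = 127.992 g → 47.42 wt%.
Difference = 43.56 − 47.42 = -3.86 percentage points.

-3.86 percentage points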